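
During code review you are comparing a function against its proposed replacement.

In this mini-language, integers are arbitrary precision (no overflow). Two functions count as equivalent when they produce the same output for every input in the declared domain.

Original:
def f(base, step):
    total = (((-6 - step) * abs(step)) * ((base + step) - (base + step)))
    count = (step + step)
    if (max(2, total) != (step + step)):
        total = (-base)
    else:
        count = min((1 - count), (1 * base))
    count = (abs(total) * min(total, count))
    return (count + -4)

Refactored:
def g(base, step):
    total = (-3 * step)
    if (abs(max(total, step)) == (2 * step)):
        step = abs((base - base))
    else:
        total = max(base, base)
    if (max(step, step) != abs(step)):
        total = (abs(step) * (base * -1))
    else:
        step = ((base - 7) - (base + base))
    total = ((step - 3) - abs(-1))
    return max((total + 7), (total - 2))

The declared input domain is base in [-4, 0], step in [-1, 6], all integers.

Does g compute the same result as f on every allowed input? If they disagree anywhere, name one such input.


At base=-4, step=-1: f gives -12, g gives 2.
verdict: not equivalent; witness: base=-4, step=-1


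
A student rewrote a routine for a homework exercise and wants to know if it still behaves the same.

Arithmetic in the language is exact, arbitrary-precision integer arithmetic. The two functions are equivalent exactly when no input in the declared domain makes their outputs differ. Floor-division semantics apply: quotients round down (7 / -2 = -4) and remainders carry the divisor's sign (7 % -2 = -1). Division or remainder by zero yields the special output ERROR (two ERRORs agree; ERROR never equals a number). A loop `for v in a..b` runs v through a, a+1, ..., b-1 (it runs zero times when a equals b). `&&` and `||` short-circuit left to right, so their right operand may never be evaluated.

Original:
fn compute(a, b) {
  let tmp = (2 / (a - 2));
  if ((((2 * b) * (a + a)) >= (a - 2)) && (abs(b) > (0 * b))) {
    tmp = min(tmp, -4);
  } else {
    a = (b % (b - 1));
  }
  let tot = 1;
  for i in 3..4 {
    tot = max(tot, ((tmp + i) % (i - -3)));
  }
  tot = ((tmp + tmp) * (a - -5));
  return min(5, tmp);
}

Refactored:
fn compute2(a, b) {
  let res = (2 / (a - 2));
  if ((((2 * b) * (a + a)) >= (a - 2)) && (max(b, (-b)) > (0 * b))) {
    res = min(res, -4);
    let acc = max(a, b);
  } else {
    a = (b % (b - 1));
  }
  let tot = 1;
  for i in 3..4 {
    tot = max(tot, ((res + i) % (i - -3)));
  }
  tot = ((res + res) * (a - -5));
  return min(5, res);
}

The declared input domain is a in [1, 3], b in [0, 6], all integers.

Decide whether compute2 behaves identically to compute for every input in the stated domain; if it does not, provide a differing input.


The two versions differ — the changes include statement counts differ; and local variable names differ; and min/max/abs usage differs.
As a probe, take a=2, b=3: compute runs hits division by zero so the output is ERROR; compute2 runs hits division by zero so the output is ERROR; both end at ERROR.
Sweeping the whole domain (21 inputs) finds no disagreement.
verdict: equivalent


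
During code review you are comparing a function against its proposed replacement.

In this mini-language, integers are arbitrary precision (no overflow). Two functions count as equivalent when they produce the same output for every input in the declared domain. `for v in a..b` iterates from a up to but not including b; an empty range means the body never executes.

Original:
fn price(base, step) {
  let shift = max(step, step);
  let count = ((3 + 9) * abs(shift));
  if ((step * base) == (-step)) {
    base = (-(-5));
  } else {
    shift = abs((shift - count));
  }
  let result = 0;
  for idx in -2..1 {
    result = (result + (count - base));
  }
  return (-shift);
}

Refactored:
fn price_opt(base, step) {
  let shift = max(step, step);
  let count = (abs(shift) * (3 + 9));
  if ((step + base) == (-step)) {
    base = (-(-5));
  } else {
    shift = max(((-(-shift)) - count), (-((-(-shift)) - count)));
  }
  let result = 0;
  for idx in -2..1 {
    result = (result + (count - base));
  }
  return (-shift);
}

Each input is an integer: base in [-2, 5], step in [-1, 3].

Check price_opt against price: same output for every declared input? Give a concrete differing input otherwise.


Not equivalent: base=-2, step=1 separates them (-11 vs -1).
price: shift := 1 | count := 12 | ((step * base) == (-step)): false | shift := 11 | result := 0 | iter idx=-2: | result := 14 | iter idx=-1: | result := 28 | iter idx=0: | result := 42 | result -11
price_opt: shift := 1 | count := 12 | ((step + base) == (-step)): true | base := 5 | result := 0 | iter idx=-2: | result := 7 | iter idx=-1: | result := 14 | iter idx=0: | result := 21 | result -1
verdict: not equivalent; witness: base=-2, step=1


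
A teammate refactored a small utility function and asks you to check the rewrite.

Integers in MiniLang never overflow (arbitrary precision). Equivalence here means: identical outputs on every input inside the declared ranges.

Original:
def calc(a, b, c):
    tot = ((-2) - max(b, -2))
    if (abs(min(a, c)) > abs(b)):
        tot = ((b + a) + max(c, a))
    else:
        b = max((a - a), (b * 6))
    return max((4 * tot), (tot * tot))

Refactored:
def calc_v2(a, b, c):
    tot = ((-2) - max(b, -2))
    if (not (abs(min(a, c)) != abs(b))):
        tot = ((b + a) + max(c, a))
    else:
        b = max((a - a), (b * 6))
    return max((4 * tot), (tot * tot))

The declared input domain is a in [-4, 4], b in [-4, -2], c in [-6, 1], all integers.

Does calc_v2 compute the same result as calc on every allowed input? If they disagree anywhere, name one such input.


The rewrite breaks on a=-4, b=-4, c=-6, where the results are 144 and 0.
calc: tot becomes 0; next (abs(min(a, c)) > abs(b)) evaluates to true; next tot becomes -12; next final value 144
calc_v2: tot becomes 0; next (not (abs(min(a, c)) != abs(b))) evaluates to false; next b becomes 0; next final value 0
verdict: not equivalent; witness: a=-4, b=-4, c=-6


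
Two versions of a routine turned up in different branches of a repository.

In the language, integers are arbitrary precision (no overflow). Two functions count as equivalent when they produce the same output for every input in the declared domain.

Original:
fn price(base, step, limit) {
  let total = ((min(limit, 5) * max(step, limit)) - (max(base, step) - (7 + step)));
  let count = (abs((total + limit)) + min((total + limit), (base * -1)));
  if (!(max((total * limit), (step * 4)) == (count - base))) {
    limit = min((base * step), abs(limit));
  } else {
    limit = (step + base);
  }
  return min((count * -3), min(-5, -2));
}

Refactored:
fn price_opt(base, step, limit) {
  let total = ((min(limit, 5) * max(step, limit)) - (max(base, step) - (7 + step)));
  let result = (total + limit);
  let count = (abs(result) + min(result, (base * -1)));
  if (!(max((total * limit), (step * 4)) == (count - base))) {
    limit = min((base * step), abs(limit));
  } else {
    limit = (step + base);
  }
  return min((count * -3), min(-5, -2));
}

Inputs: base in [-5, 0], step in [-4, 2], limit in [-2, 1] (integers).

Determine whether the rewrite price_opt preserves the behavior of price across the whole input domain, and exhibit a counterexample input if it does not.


Reading the diff, among the changes: arithmetic usage differs; also statement counts differ; also local variable names differ.
As a probe, take base=-1, step=-2, limit=0: price runs total = 6; count = 7; (!(max((total * limit), (step * 4)) == (count - base))) -> true; limit = 0; return -21; price_opt runs total = 6; result = 6; count = 7; (!(max((total * limit), (step * 4)) == (count - base))) -> true; limit = 0; return -21; both end at -21.
Sweeping the whole domain (168 inputs) finds no disagreement.
verdict: equivalent


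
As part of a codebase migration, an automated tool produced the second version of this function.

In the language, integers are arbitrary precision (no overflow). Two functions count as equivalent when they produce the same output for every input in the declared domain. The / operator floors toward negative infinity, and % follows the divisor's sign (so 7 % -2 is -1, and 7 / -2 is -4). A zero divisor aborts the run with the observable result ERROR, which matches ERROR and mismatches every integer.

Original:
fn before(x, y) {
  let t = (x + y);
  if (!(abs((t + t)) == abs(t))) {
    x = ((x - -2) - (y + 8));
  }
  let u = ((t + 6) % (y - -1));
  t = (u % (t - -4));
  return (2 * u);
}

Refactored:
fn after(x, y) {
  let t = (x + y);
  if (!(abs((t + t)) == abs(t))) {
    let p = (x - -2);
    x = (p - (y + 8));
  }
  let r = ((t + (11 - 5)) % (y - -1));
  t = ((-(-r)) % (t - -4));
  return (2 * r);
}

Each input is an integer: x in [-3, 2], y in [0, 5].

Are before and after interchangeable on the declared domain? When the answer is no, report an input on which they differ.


This is a faithful refactor — local variable names differ, statement counts differ, constant usage differs, arithmetic usage differs, but the computed results match everywhere.
Spot check at x=1, y=4 — before: t = 5; (!(abs((t + t)) == abs(t))) -> true; x = -9; u = 1; t = 1; return 2. after: t = 5; (!(abs((t + t)) == abs(t))) -> true; p = 3; x = -9; r = 1; t = 1; return 2. Both give 2.
Sweeping the whole domain (36 inputs) finds no disagreement.
verdict: equivalent


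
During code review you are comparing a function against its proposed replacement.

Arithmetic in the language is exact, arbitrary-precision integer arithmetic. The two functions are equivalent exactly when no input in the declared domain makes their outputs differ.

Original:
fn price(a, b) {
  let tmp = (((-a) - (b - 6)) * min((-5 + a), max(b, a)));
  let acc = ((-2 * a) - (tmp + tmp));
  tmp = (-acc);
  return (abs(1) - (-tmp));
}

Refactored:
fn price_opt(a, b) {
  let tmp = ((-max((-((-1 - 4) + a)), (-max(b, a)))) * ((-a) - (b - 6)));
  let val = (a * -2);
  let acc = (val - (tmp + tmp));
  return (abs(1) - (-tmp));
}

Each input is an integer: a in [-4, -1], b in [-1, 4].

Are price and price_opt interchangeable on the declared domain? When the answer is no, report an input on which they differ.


a=-4, b=-1 yields -205 from price but -98 from price_opt.
verdict: not equivalent; witness: a=-4, b=-1


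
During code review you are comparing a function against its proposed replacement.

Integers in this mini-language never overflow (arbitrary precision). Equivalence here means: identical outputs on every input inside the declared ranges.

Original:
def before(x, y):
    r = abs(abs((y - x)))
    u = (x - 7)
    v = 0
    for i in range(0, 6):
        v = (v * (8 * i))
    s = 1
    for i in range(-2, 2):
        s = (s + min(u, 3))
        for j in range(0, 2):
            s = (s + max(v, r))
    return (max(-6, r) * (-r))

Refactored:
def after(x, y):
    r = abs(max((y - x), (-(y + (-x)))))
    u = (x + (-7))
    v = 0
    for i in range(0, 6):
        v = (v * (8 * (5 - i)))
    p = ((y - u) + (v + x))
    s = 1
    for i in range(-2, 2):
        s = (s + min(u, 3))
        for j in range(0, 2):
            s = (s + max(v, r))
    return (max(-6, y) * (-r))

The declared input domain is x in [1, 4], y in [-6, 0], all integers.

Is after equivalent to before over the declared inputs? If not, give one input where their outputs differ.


These are not equivalent — on x=1, y=-6 the outputs split (-49 vs 42).
before: r=7, then u=-6, then v=0, then (i=0), then v=0, then (i=1), then v=0, then (i=2), then v=0, then (i=3), then v=0, then (i=4), then v=0, then (i=5), then v=0, then s=1, then (i=-2), then s=-5, then (j=0), then s=2, then (j=1), then s=9, then (i=-1), then s=3, then (j=0), then s=10, then (j=1), then s=17, then (i=0), then s=11, then (j=0), then s=18, then (j=1), then s=25, then (i=1), then s=19, then (j=0), then s=26, then (j=1), then s=33, then returns -49
after: r=7, then u=-6, then v=0, then (i=0), then v=0, then (i=1), then v=0, then (i=2), then v=0, then (i=3), then v=0, then (i=4), then v=0, then (i=5), then v=0, then p=1, then s=1, then (i=-2), then s=-5, then (j=0), then s=2, then (j=1), then s=9, then (i=-1), then s=3, then (j=0), then s=10, then (j=1), then s=17, then (i=0), then s=11, then (j=0), then s=18, then (j=1), then s=25, then (i=1), then s=19, then (j=0), then s=26, then (j=1), then s=33, then returns 42
verdict: not equivalent; witness: x=1, y=-6


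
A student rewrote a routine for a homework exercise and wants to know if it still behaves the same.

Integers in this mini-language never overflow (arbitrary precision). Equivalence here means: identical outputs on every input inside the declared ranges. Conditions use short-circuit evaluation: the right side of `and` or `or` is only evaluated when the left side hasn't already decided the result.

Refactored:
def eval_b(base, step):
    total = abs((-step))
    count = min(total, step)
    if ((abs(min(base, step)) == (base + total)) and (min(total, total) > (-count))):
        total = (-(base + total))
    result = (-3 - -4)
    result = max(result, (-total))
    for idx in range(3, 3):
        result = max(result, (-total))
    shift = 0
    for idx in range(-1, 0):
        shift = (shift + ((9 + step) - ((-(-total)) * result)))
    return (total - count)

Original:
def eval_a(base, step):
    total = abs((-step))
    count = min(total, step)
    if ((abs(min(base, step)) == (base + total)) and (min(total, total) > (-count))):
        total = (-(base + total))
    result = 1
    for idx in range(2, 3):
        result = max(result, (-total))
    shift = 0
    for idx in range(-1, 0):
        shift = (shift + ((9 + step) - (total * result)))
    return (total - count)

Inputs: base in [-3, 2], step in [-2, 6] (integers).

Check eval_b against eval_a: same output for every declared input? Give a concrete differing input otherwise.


Side by side, the visible changes include: statement counts differ; and constant usage differs; and loop structure differs; and arithmetic usage differs; and min/max/abs usage differs.
Spot check at base=0, step=6 — eval_a: total = 6; count = 6; ((abs(min(base, step)) == (base + total)) and (min(total, total) > (-count))) -> false; result = 1; [idx=2]; result = 1; shift = 0; [idx=-1]; shift = 9; return 0. eval_b: total = 6; count = 6; ((abs(min(base, step)) == (base + total)) and (min(total, total) > (-count))) -> false; result = 1; result = 1; the idx loop: no iterations; shift = 0; [idx=-1]; shift = 9; return 0. Both give 0.
Every one of the 54 inputs gives matching results.
verdict: equivalent


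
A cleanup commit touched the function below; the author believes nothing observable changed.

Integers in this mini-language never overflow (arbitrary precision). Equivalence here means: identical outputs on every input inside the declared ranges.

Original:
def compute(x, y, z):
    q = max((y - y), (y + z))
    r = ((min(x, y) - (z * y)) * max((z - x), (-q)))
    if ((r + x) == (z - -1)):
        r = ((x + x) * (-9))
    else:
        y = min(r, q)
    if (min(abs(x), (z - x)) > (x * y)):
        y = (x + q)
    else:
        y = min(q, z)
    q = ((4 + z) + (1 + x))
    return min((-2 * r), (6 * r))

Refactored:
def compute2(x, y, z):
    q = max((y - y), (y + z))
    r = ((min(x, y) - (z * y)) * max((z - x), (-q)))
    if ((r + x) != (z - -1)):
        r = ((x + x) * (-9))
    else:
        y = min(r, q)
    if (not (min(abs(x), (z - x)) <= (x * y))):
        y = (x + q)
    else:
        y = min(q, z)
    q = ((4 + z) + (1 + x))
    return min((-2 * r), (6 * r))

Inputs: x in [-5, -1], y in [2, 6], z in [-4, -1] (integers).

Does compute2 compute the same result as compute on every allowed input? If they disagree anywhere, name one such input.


There is a counterexample at x=-5, y=2, z=-4: -6 on one side, -180 on the other.
compute: q := 0 | r := 3 | ((r + x) == (z - -1)): false | y := 0 | (min(abs(x), (z - x)) > (x * y)): true | y := -5 | q := -4 | result -6
compute2: q := 0 | r := 3 | ((r + x) != (z - -1)): true | r := 90 | (not (min(abs(x), (z - x)) <= (x * y))): true | y := -5 | q := -4 | result -180
verdict: not equivalent; witness: x=-5, y=2, z=-4


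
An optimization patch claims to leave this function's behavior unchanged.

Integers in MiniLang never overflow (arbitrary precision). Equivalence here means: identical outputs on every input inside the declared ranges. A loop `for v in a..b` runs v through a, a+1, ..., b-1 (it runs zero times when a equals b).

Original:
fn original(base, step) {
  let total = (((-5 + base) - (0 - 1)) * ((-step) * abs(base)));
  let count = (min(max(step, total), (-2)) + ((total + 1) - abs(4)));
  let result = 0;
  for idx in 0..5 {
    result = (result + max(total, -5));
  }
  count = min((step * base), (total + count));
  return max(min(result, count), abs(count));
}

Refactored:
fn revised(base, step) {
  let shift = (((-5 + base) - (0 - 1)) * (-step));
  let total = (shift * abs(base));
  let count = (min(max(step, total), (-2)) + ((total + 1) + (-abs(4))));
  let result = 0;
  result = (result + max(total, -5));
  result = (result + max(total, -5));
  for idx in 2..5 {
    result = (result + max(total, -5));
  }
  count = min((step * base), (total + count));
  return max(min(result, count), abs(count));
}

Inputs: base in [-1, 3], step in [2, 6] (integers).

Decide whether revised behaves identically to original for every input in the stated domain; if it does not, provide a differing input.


Reading the diff, among the changes: arithmetic usage differs, and min/max/abs usage differs, and local variable names differ, and loop structure differs, and statement counts differ, and constant usage differs.
Spot check at base=3, step=6 — original: total := 18 | count := 13 | result := 0 | iter idx=0: | result := 18 | iter idx=1: | result := 36 | iter idx=2: | result := 54 | iter idx=3: | result := 72 | iter idx=4: | result := 90 | count := 18 | result 18. revised: shift := 6 | total := 18 | count := 13 | result := 0 | result := 18 | result := 36 | iter idx=2: | result := 54 | iter idx=3: | result := 72 | iter idx=4: | result := 90 | count := 18 | result 18. Both give 18.
Across all 25 domain points the two functions coincide.
verdict: equivalent


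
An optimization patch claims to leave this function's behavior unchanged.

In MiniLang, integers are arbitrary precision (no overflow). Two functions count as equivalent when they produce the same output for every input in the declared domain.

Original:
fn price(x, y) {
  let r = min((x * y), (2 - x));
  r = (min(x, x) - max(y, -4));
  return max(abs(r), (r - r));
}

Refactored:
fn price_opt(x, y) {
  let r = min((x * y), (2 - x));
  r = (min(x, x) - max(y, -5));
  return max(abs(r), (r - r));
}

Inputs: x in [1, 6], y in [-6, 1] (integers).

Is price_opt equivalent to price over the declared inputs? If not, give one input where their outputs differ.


These are not equivalent — on x=1, y=-6 the outputs split (5 vs 6).
price: r=-6, then r=5, then returns 5
price_opt: r=-6, then r=6, then returns 6
verdict: not equivalent; witness: x=1, y=-6


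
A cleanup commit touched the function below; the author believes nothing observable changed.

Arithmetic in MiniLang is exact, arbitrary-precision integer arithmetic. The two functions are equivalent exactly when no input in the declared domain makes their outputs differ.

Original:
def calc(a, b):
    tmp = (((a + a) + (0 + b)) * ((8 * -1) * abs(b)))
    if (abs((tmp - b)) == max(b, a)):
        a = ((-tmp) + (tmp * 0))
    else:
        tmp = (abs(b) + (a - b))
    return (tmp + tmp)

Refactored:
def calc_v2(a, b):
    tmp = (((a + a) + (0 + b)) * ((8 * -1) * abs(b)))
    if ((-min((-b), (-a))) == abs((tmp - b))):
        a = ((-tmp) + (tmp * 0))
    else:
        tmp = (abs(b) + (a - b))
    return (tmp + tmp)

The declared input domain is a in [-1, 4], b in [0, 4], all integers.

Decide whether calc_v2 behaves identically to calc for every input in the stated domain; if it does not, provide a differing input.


This is a faithful refactor — min/max/abs usage differs, but the computed results match everywhere.
Tracing a=3, b=2: calc: tmp becomes -128; next (abs((tmp - b)) == max(b, a)) evaluates to false; next tmp becomes 3; next final value 6 | calc_v2: tmp becomes -128; next ((-min((-b), (-a))) == abs((tmp - b))) evaluates to false; next tmp becomes 3; next final value 6 — matching result 6.
An exhaustive pass over the 30 declared inputs shows identical outputs.
verdict: equivalent


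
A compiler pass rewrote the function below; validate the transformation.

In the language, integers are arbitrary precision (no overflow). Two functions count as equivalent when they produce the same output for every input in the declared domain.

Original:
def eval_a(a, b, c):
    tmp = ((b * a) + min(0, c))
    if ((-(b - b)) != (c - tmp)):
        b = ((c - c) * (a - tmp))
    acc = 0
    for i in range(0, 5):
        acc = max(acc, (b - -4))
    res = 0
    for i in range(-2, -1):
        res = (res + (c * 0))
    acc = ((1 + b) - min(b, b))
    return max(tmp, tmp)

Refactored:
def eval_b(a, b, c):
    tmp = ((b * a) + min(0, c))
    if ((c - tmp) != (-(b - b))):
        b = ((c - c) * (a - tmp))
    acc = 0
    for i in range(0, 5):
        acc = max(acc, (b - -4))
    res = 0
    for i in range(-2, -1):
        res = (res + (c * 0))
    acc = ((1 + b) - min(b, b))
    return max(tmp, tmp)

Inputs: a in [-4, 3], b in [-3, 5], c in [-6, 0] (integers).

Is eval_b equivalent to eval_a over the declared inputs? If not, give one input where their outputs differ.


Side by side, the visible changes include: same computation, different form.
Spot check at a=-1, b=-3, c=-1 — eval_a: tmp = 2; ((-(b - b)) != (c - tmp)) -> true; b = 0; acc = 0; [i=0]; acc = 4; [i=1]; acc = 4; [i=2]; acc = 4; [i=3]; acc = 4; [i=4]; acc = 4; res = 0; [i=-2]; res = 0; acc = 1; return 2. eval_b: tmp = 2; ((c - tmp) != (-(b - b))) -> true; b = 0; acc = 0; [i=0]; acc = 4; [i=1]; acc = 4; [i=2]; acc = 4; [i=3]; acc = 4; [i=4]; acc = 4; res = 0; [i=-2]; res = 0; acc = 1; return 2. Both give 2.
Checked all 504 inputs in the declared domain: the outputs agree on every one.
verdict: equivalent


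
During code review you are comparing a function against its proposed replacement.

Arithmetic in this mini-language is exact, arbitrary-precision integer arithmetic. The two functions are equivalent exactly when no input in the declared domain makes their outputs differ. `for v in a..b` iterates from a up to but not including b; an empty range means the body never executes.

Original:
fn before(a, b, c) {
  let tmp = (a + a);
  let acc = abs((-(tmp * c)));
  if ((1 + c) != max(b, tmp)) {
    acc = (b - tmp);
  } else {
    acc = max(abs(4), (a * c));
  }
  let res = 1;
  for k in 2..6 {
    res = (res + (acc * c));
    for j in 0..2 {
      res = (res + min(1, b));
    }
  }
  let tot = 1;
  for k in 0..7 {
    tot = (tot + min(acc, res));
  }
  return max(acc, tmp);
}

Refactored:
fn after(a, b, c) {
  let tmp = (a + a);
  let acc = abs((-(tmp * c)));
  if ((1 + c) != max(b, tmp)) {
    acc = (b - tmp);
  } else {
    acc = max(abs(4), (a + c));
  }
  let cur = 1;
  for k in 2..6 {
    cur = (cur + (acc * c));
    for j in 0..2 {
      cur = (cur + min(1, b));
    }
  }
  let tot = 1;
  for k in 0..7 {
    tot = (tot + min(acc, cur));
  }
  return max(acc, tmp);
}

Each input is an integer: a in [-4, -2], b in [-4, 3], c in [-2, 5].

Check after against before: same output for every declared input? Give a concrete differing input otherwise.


Take a=-4, b=-1, c=-2.
before: tmp := -8 | acc := 16 | ((1 + c) != max(b, tmp)): false | acc := 8 | res := 1 | iter k=2: | res := -15 | iter j=0: | res := -16 | iter j=1: | res := -17 | iter k=3: | res := -33 | iter j=0: | res := -34 | iter j=1: | res := -35 | iter k=4: | res := -51 | iter j=0: | res := -52 | iter j=1: | res := -53 | iter k=5: | res := -69 | iter j=0: | res := -70 | iter j=1: | res := -71 | tot := 1 | iter k=0: | tot := -70 | iter k=1: | tot := -141 | iter k=2: | tot := -212 | iter k=3: | tot := -283 | iter k=4: | tot := -354 | iter k=5: | tot := -425 | iter k=6: | tot := -496 | result 8
after: tmp := -8 | acc := 16 | ((1 + c) != max(b, tmp)): false | acc := 4 | cur := 1 | iter k=2: | cur := -7 | iter j=0: | cur := -8 | iter j=1: | cur := -9 | iter k=3: | cur := -17 | iter j=0: | cur := -18 | iter j=1: | cur := -19 | iter k=4: | cur := -27 | iter j=0: | cur := -28 | iter j=1: | cur := -29 | iter k=5: | cur := -37 | iter j=0: | cur := -38 | iter j=1: | cur := -39 | tot := 1 | iter k=0: | tot := -38 | iter k=1: | tot := -77 | iter k=2: | tot := -116 | iter k=3: | tot := -155 | iter k=4: | tot := -194 | iter k=5: | tot := -233 | iter k=6: | tot := -272 | result 4
8 != 4, so the rewrite changes behavior.
verdict: not equivalent; witness: a=-4, b=-1, c=-2


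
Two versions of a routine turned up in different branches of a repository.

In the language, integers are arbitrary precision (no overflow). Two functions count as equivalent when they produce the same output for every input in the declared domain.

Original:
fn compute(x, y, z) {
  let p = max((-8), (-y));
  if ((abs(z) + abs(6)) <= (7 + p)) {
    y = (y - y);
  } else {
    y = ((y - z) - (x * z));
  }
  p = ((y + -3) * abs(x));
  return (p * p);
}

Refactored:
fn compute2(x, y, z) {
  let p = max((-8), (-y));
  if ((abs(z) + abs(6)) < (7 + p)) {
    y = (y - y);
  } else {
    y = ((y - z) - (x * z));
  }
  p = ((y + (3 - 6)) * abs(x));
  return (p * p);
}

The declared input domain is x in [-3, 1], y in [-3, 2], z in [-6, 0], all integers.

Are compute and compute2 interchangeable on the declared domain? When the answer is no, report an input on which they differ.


Take x=-3, y=-3, z=-4.
compute: p becomes 3; next ((abs(z) + abs(6)) <= (7 + p)) evaluates to true; next y becomes 0; next p becomes -9; next final value 81
compute2: p becomes 3; next ((abs(z) + abs(6)) < (7 + p)) evaluates to false; next y becomes -11; next p becomes -42; next final value 1764
81 vs 1764 — the two versions disagree here.
verdict: not equivalent; witness: x=-3, y=-3, z=-4


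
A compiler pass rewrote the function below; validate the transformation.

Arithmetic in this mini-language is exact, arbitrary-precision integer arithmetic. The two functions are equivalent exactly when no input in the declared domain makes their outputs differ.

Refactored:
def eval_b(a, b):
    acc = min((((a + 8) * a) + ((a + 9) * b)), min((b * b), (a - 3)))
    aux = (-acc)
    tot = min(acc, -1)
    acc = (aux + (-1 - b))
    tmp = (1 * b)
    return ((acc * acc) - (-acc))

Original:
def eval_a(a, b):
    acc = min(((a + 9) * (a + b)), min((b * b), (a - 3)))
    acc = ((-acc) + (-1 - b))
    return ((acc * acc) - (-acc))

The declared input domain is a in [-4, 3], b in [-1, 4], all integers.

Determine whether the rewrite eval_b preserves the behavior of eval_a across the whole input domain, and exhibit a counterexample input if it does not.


There is a counterexample at a=-4, b=-1: 650 on one side, 462 on the other.
eval_a: acc=-25, then acc=25, then returns 650
eval_b: acc=-21, then aux=21, then tot=-21, then acc=21, then tmp=-1, then returns 462
verdict: not equivalent; witness: a=-4, b=-1


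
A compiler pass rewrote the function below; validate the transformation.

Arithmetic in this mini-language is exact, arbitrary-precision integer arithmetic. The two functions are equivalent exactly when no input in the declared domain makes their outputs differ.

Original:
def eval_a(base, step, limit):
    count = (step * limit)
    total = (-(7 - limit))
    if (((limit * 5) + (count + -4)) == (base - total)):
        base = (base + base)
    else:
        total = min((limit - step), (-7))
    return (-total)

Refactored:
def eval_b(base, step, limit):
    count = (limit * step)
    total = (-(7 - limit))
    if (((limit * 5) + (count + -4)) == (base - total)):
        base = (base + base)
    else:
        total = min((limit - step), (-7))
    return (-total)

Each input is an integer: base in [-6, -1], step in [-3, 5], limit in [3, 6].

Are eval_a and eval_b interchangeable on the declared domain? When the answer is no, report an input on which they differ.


Equivalent — the differences include same computation, different form, yet no declared input distinguishes the two.
As a probe, take base=-5, step=-3, limit=6: eval_a runs count := -18 | total := -1 | (((limit * 5) + (count + -4)) == (base - total)): false | total := -7 | result 7; eval_b runs count := -18 | total := -1 | (((limit * 5) + (count + -4)) == (base - total)): false | total := -7 | result 7; both end at 7.
Checked all 216 inputs in the declared domain: the outputs agree on every one.
verdict: equivalent


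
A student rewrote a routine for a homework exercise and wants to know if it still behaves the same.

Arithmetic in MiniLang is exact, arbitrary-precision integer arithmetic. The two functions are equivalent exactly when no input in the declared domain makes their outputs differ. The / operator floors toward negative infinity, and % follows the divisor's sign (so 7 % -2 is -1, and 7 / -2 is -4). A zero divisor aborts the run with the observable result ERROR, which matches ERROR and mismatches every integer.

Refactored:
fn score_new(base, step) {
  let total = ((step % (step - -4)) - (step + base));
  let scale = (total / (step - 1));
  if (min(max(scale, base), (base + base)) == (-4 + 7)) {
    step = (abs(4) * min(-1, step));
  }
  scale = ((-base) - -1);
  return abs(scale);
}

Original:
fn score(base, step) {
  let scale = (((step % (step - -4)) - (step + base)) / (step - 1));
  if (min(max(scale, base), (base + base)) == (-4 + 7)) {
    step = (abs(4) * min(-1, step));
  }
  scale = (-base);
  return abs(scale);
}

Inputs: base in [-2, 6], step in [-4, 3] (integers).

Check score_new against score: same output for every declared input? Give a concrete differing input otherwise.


There is a counterexample at base=-2, step=-3: 2 on one side, 3 on the other.
score: scale becomes -2; next (min(max(scale, base), (base + base)) == (-4 + 7)) evaluates to false; next scale becomes 2; next final value 2
score_new: total becomes 5; next scale becomes -2; next (min(max(scale, base), (base + base)) == (-4 + 7)) evaluates to false; next scale becomes 3; next final value 3
verdict: not equivalent; witness: base=-2, step=-3


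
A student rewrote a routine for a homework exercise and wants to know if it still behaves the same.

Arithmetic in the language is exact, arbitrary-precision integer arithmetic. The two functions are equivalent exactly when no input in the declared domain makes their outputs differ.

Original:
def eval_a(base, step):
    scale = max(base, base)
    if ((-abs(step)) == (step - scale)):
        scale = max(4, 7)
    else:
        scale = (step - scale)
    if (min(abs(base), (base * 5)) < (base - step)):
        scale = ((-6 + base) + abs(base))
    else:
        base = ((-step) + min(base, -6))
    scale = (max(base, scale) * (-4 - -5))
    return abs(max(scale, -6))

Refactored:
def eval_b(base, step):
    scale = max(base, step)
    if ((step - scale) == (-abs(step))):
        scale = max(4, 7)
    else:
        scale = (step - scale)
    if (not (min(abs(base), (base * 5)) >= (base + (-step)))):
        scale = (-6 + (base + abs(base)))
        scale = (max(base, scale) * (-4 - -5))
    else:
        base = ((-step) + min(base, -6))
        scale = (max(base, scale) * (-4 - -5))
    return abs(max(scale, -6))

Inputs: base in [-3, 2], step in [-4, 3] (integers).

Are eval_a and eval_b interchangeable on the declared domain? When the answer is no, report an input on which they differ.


There is a counterexample at base=0, step=1: 1 on one side, 0 on the other.
eval_a: scale=0, then ((-abs(step)) == (step - scale)) is false, then scale=1, then (min(abs(base), (base * 5)) < (base - step)) is false, then base=-7, then scale=1, then returns 1
eval_b: scale=1, then ((step - scale) == (-abs(step))) is false, then scale=0, then (not (min(abs(base), (base * 5)) >= (base + (-step)))) is false, then base=-7, then scale=0, then returns 0
verdict: not equivalent; witness: base=0, step=1


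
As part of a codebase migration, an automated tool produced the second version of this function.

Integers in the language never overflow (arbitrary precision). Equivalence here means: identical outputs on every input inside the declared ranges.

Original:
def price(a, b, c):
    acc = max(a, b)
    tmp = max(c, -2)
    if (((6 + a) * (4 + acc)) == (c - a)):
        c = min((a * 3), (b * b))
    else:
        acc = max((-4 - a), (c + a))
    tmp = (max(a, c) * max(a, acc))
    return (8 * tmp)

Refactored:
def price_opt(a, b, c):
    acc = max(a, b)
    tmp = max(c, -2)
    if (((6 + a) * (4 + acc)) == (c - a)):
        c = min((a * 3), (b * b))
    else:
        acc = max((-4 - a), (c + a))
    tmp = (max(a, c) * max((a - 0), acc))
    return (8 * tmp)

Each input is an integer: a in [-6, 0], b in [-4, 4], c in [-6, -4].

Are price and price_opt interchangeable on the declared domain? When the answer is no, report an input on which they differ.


This is a faithful refactor — constant usage differs, plus arithmetic usage differs, but the computed results match everywhere.
As a probe, take a=-4, b=-1, c=-4: price runs acc becomes -1; next tmp becomes -2; next (((6 + a) * (4 + acc)) == (c - a)) evaluates to false; next acc becomes 0; next tmp becomes 0; next final value 0; price_opt runs acc becomes -1; next tmp becomes -2; next (((6 + a) * (4 + acc)) == (c - a)) evaluates to false; next acc becomes 0; next tmp becomes 0; next final value 0; both end at 0.
Every one of the 189 inputs gives matching results.
verdict: equivalent


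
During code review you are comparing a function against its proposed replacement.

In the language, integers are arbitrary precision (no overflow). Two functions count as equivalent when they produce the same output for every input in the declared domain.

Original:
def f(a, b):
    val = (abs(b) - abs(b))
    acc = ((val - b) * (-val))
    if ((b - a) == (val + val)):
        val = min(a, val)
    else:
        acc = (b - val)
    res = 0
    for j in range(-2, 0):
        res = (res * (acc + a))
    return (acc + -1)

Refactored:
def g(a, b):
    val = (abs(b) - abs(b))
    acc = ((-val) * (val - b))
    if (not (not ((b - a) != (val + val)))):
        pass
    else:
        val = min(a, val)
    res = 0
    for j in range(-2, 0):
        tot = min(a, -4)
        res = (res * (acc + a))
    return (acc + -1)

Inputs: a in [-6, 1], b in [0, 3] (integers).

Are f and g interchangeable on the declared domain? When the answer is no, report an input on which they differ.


Take a=-6, b=1.
f: val becomes 0; next acc becomes 0; next ((b - a) == (val + val)) evaluates to false; next acc becomes 1; next res becomes 0; next at j=-2:; next res becomes 0; next at j=-1:; next res becomes 0; next final value 0
g: val becomes 0; next acc becomes 0; next (not (not ((b - a) != (val + val)))) evaluates to true; next res becomes 0; next at j=-2:; next tot becomes -6; next res becomes 0; next at j=-1:; next tot becomes -6; next res becomes 0; next final value -1
0 != -1, so the rewrite changes behavior.
verdict: not equivalent; witness: a=-6, b=1


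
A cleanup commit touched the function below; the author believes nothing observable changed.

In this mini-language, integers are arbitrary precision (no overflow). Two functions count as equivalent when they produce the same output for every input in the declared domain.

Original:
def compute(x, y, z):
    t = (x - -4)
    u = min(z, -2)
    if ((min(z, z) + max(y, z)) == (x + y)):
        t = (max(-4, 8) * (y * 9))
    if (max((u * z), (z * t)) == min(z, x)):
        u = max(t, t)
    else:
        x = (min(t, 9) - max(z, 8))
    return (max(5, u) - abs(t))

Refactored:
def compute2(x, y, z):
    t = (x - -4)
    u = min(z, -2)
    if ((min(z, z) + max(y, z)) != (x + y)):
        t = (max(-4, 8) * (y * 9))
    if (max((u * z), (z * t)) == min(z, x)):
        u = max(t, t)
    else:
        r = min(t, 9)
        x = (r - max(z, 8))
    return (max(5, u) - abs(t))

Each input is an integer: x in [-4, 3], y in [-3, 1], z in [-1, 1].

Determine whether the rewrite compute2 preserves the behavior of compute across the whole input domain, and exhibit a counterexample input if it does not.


On input x=-4, y=-3, z=-1, compute returns 5 while compute2 returns -211.
verdict: not equivalent; witness: x=-4, y=-3, z=-1


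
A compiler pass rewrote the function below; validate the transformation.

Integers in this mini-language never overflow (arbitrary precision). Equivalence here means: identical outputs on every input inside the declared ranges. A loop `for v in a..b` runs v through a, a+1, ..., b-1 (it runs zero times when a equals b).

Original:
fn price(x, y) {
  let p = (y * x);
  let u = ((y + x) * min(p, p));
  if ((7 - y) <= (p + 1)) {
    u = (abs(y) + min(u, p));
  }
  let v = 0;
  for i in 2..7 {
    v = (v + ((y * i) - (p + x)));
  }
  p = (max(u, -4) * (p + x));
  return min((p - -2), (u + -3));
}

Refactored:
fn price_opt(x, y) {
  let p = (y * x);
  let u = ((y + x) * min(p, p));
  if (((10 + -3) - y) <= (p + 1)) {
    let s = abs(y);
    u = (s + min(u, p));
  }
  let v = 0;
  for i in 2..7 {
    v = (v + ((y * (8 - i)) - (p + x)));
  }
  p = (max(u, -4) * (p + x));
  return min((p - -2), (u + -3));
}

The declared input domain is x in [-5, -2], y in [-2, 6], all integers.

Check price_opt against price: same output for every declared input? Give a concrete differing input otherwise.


Side by side, the visible changes include: local variable names differ; also constant usage differs; also arithmetic usage differs; also statement counts differ.
As a probe, take x=-3, y=6: price runs p = -18; u = -54; ((7 - y) <= (p + 1)) -> false; v = 0; [i=2]; v = 33; [i=3]; v = 72; [i=4]; v = 117; [i=5]; v = 168; [i=6]; v = 225; p = 84; return -57; price_opt runs p = -18; u = -54; (((10 + -3) - y) <= (p + 1)) -> false; v = 0; [i=2]; v = 57; [i=3]; v = 108; [i=4]; v = 153; [i=5]; v = 192; [i=6]; v = 225; p = 84; return -57; both end at -57.
Across all 36 domain points the two functions coincide.
verdict: equivalent


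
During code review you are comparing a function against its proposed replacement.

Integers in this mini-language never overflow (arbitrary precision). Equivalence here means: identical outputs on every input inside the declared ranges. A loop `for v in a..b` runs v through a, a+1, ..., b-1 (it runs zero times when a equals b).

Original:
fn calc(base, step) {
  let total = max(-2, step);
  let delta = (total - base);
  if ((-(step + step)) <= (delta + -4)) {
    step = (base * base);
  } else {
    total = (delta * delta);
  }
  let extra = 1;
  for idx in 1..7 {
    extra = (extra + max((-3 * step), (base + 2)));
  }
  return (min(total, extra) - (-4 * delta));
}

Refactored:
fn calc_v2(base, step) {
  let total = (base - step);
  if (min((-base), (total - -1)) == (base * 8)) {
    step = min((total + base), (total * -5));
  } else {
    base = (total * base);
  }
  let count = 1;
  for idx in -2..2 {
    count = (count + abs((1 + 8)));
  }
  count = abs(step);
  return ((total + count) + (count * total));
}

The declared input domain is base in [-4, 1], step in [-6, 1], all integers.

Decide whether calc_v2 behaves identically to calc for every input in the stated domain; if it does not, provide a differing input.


Try base=-4, step=-6.
calc: total = -2; delta = 2; ((-(step + step)) <= (delta + -4)) -> false; total = 4; extra = 1; [idx=1]; extra = 19; [idx=2]; extra = 37; [idx=3]; extra = 55; [idx=4]; extra = 73; [idx=5]; extra = 91; [idx=6]; extra = 109; return 12
calc_v2: total = 2; (min((-base), (total - -1)) == (base * 8)) -> false; base = -8; count = 1; [idx=-2]; count = 10; [idx=-1]; count = 19; [idx=0]; count = 28; [idx=1]; count = 37; count = 6; return 20
12 != 20, so the rewrite changes behavior.
verdict: not equivalent; witness: base=-4, step=-6


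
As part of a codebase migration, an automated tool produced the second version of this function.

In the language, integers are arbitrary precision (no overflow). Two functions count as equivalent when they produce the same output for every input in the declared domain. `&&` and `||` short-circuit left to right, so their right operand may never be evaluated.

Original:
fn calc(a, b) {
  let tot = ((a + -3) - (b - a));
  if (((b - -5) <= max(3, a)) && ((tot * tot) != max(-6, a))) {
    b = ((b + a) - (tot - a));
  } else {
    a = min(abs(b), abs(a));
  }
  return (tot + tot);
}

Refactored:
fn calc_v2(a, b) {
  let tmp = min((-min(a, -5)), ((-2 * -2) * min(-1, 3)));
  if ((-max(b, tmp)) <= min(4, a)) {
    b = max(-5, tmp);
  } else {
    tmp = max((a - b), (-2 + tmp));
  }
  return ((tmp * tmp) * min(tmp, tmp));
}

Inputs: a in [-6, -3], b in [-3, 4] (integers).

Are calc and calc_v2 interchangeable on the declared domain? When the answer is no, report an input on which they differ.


Input a=-6, b=-3: -24 from calc versus -27 from calc_v2.
verdict: not equivalent; witness: a=-6, b=-3
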